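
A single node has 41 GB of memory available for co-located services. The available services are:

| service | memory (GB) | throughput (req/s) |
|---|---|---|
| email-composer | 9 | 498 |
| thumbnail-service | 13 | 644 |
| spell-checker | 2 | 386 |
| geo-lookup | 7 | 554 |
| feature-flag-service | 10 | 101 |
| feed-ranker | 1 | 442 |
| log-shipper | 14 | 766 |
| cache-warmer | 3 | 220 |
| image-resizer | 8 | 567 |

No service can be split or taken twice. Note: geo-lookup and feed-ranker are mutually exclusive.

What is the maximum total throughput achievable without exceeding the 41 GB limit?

3025

By throughput per GB: feed-ranker 442.00, spell-checker 193.00, geo-lookup 79.14, cache-warmer 73.33 lead.
Thumbnail-service + spell-checker + feed-ranker + log-shipper + cache-warmer + image-resizer uses 41 of the 41 GB and totals 3025.
Runner-up email-composer + spell-checker + feed-ranker + log-shipper + cache-warmer + image-resizer tops out at 2879.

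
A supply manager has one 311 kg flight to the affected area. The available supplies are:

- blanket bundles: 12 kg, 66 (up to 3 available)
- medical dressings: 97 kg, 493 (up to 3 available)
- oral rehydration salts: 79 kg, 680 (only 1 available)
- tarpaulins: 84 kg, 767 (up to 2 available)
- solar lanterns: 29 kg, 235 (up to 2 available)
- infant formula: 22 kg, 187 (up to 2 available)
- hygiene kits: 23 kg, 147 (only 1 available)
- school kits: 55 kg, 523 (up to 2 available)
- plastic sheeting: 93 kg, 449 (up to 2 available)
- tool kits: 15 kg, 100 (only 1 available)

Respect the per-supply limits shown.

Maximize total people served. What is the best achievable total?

2815

Greedy by ratio would take 2×tarpaulins + infant formula + 2×school kits: 300 kg used, total 2767.
The 22 kg tied up in infant formula is better spent on solar lanterns — total rises to 2815 (307 kg).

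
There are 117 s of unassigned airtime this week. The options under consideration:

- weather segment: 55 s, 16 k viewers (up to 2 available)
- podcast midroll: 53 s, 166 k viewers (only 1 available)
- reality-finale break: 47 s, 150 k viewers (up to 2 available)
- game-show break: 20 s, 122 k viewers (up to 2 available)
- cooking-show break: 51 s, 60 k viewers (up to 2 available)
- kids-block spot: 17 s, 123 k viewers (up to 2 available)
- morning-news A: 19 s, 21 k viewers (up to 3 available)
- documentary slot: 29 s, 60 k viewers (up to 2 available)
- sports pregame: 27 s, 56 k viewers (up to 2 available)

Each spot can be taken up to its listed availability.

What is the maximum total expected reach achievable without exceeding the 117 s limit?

550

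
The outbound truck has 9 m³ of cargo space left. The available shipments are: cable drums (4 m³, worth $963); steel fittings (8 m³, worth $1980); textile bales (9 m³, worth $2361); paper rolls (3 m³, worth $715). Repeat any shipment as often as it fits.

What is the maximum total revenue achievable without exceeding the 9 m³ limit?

2361

Taking textile bales: 9 m³ used, 2361 in revenue.
That's the maximum — no swap from here does better than 2361.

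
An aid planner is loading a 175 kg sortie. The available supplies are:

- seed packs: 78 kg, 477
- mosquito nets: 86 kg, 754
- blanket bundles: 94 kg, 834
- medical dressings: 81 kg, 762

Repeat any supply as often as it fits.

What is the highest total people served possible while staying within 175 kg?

1596

The ratio heuristic lands on 2×medical dressings (1524) but leaves 13 kg idle.
Dropping medical dressings frees 81 kg; slotting in blanket bundles (94 kg) lifts the total to 1596 at 175 kg.
No other feasible combination exceeds 1596.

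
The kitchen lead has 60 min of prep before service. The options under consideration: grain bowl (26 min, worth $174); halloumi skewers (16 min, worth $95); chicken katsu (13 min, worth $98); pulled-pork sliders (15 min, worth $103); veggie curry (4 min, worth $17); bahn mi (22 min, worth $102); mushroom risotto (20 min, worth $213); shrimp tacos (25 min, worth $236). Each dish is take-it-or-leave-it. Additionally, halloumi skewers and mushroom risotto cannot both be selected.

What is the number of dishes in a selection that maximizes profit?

3

Best achievable profit is 552.
pulled-pork sliders + mushroom risotto + shrimp tacos hits 552 at 60 min.
Any selection reaching 552 contains exactly 3 dishes.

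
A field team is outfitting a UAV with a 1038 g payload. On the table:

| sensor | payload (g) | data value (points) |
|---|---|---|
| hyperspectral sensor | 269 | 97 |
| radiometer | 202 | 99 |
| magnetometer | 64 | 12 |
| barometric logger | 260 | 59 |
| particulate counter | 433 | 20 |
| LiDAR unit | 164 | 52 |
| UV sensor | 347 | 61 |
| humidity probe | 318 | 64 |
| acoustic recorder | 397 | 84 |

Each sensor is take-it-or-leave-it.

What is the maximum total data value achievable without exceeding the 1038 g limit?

Ranking by ratio (data value/g): radiometer 0.49, hyperspectral sensor 0.36, LiDAR unit 0.32.
Greedy by ratio would take hyperspectral sensor + radiometer + magnetometer + barometric logger + LiDAR unit: 959 g used, total 319.
Replace magnetometer and barometric logger with acoustic recorder: the trade gains 13 net, giving 332 at 1032 g.
Next best is hyperspectral sensor + radiometer + magnetometer + LiDAR unit + humidity probe at 324 (1017 g) — short by 8.

332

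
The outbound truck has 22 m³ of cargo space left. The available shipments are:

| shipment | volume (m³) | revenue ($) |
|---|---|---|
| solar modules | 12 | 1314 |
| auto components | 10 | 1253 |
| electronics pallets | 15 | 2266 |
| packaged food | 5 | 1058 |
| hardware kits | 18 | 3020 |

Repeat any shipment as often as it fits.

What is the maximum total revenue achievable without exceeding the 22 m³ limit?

Density check — packaged food 211.60, hardware kits 167.78, electronics pallets 151.07, auto components 125.30 are the best per m³.
The ratio ordering already packs tightly: 4×packaged food, 20 m³, 4232.

4232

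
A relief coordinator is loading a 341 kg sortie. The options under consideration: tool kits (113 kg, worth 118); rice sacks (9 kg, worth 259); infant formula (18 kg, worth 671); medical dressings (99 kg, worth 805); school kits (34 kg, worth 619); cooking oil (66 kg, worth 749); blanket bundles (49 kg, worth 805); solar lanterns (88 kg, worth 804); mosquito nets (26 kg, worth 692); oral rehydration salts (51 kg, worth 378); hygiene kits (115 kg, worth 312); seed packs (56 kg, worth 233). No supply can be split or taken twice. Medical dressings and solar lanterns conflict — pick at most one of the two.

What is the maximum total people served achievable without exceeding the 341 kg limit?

The ratio ordering already packs tightly: rice sacks + infant formula + school kits + cooking oil + blanket bundles + solar lanterns + mosquito nets + oral rehydration salts, 341 kg, 4977.
Runner-up infant formula + school kits + cooking oil + blanket bundles + solar lanterns + mosquito nets + oral rehydration salts tops out at 4718.

4977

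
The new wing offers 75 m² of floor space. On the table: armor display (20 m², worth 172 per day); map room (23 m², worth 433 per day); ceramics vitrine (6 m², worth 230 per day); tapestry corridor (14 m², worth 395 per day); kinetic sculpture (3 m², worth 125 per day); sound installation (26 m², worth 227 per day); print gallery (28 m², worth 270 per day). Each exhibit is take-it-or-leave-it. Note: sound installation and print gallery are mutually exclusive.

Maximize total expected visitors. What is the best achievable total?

1453

Density check — kinetic sculpture 41.67, ceramics vitrine 38.33, tapestry corridor 28.21, map room 18.83 are the best per m².
Taking map room + ceramics vitrine + tapestry corridor + kinetic sculpture + print gallery: 74 m² used, 1453 in expected visitors.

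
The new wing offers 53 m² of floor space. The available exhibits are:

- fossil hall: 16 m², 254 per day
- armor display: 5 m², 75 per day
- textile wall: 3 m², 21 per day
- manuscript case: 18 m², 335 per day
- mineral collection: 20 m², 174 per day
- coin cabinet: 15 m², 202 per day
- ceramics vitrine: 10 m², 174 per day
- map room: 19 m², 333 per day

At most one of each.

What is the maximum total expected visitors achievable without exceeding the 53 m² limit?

922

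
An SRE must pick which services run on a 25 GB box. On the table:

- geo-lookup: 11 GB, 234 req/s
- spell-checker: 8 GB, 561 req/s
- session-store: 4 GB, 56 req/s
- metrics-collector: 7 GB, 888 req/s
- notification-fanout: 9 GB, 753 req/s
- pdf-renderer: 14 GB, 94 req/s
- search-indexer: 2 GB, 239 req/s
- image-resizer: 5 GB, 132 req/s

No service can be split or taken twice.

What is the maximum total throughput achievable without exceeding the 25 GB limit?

2202

The ratio heuristic lands on metrics-collector + notification-fanout + search-indexer + image-resizer (2012) but leaves 2 GB idle.
The 7 GB tied up in search-indexer and image-resizer is better spent on spell-checker — total rises to 2202 (24 GB).
An exhaustive check of the 256 subsets confirms 2202.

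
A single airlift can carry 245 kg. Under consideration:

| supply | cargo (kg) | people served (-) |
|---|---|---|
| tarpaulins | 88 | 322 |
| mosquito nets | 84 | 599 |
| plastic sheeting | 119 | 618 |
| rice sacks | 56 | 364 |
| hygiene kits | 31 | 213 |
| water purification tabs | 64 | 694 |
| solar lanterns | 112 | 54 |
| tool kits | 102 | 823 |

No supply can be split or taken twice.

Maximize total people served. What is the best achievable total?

A density-first pass picks hygiene kits + water purification tabs + tool kits — 1730 at 197 kg.
Replace hygiene kits with rice sacks: the trade gains 151 net, giving 1881 at 222 kg.

1881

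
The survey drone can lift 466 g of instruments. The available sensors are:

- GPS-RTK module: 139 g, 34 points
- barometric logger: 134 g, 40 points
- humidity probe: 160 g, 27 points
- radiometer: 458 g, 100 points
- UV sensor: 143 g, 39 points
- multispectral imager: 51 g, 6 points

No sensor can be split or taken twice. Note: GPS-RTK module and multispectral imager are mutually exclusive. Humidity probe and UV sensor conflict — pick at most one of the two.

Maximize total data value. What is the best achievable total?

113

GPS-RTK module + barometric logger + UV sensor uses 416 of the 466 g and totals 113.
Nothing else feasible within 466 g beats 113.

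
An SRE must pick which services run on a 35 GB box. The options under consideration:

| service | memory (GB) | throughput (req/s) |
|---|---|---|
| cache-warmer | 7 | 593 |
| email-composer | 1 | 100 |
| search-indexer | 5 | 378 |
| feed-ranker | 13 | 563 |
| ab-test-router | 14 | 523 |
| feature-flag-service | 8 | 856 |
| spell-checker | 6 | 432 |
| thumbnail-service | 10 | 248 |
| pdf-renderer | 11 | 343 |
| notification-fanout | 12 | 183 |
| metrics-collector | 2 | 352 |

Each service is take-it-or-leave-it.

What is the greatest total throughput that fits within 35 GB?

2742

The ratio heuristic lands on cache-warmer + email-composer + search-indexer + feature-flag-service + spell-checker + metrics-collector (2711) but leaves 6 GB idle.
The 7 GB tied up in email-composer and spell-checker is better spent on feed-ranker — total rises to 2742 (35 GB).
The closest alternative, cache-warmer + email-composer + search-indexer + feature-flag-service + spell-checker + metrics-collector, reaches only 2711.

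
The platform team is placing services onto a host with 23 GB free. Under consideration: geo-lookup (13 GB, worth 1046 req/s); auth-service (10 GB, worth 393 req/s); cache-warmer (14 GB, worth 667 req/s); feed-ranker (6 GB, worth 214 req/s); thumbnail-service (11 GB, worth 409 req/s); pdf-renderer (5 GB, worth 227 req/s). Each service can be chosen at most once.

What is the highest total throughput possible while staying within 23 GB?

By throughput per GB: geo-lookup 80.46, cache-warmer 47.64, pdf-renderer 45.40 lead.
Taking the top-ratio services first gives geo-lookup + pdf-renderer for 1273 (18 GB).
The 5 GB tied up in pdf-renderer is better spent on auth-service — total rises to 1439 (23 GB).
Runner-up geo-lookup + pdf-renderer tops out at 1273.

1439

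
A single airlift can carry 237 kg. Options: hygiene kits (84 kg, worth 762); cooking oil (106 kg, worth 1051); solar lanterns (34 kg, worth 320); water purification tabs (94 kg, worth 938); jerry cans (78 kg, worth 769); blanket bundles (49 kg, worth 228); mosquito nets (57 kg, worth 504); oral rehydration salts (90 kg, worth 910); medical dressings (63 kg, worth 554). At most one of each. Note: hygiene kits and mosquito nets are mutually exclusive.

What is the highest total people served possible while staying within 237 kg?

Taking the top-ratio supplies first gives solar lanterns + water purification tabs + oral rehydration salts for 2168 (218 kg).
Dropping oral rehydration salts frees 90 kg; slotting in cooking oil (106 kg) lifts the total to 2309 at 234 kg.
The spare 3 kg is too small for any remaining supply, and no feasible exchange beats 2309.

2309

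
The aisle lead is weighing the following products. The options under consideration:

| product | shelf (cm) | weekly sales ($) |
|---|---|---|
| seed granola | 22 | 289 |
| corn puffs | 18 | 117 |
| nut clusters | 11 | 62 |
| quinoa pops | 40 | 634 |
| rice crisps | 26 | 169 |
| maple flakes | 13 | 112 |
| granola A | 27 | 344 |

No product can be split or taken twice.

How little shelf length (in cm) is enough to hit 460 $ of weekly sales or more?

Look for the lowest-shelf combination reaching 460.
Taking quinoa pops gives 634 (≥ 460) for 40 cm.
No combination under 40 cm hits 460.

40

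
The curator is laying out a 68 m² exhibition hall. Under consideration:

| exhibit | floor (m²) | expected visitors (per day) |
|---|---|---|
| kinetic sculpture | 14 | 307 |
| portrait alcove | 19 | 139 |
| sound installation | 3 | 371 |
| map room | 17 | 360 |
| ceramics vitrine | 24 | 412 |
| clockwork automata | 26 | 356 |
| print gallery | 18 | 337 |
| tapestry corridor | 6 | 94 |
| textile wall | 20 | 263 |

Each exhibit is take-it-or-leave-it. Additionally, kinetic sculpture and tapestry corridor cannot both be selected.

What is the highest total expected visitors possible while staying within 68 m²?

1574

Sound installation + map room + ceramics vitrine + print gallery + tapestry corridor uses 68 of the 68 m² and totals 1574.
Every other selection either busts 68 m² or breaks a pairing rule or fails to beat 1574.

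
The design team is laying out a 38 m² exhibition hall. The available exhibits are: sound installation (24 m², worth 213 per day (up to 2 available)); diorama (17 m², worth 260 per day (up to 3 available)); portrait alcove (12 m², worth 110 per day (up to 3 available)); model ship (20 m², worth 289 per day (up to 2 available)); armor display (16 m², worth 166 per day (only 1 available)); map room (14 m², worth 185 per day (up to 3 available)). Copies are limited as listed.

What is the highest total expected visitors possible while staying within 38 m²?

549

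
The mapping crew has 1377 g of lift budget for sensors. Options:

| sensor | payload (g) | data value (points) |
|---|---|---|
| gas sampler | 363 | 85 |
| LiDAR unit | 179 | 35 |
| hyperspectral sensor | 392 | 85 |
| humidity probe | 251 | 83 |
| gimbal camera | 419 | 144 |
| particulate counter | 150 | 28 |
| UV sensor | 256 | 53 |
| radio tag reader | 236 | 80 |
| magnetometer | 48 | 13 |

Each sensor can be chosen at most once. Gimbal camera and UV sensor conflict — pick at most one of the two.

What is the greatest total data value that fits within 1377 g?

405

Ranking by ratio (data value/g): gimbal camera 0.34, radio tag reader 0.34, humidity probe 0.33, magnetometer 0.27.
Best packing: gas sampler + humidity probe + gimbal camera + radio tag reader + magnetometer — 1317 g, 405 total.
No other feasible combination exceeds 405.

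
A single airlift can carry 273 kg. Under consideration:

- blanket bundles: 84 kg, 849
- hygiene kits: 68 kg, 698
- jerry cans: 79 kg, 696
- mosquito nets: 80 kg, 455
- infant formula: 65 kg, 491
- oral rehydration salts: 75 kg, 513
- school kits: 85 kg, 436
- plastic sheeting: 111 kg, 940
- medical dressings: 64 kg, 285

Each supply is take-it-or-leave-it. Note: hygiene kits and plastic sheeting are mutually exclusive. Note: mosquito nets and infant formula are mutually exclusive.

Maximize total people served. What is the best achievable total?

By people served per kg: hygiene kits 10.26, blanket bundles 10.11, jerry cans 8.81 lead.
Greedy by ratio would take blanket bundles + hygiene kits + jerry cans: 231 kg used, total 2243.
The 147 kg tied up in hygiene kits and jerry cans is better spent on oral rehydration salts + plastic sheeting — total rises to 2302 (270 kg).

2302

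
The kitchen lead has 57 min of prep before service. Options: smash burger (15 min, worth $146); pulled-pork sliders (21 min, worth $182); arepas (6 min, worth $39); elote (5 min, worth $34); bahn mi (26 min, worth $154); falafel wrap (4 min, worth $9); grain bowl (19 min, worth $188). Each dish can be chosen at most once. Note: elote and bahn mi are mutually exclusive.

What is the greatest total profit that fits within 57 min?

516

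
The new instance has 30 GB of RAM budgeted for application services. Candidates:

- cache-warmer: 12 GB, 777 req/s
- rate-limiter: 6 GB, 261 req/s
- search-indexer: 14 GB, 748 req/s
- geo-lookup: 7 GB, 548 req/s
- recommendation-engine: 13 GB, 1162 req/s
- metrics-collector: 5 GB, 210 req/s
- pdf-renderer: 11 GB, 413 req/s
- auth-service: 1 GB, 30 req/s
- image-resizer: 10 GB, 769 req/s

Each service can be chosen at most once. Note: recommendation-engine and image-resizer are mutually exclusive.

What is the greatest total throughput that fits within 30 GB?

2149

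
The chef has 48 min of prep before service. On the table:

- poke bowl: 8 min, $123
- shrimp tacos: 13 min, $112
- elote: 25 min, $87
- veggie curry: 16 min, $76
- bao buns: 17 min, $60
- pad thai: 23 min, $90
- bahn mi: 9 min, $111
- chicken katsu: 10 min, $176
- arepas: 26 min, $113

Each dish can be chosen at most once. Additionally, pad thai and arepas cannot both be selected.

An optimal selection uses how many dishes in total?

Optimal total is 522.
poke bowl + shrimp tacos + bahn mi + chicken katsu hits 522 at 40 min.
All optima have 4 dishes.

4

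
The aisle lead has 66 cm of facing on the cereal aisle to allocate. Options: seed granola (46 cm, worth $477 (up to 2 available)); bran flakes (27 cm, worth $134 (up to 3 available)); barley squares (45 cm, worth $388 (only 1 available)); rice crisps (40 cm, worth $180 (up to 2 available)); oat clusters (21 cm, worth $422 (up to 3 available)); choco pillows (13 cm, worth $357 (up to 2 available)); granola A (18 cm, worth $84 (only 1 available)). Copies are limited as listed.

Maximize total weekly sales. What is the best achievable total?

1266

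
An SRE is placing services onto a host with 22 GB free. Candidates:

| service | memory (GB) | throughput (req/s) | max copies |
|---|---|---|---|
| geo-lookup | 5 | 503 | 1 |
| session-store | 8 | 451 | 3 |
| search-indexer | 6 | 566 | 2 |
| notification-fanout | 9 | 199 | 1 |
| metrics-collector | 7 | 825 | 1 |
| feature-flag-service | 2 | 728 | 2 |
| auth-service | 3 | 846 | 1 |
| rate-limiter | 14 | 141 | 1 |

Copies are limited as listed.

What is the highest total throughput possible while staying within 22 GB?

3693

Ranking by ratio (throughput/GB): feature-flag-service 364.00, auth-service 282.00, metrics-collector 117.86.
Filling by ratio: geo-lookup + metrics-collector + 2×feature-flag-service + auth-service for 3630, with 3 GB left unused.
Replace geo-lookup with search-indexer: the trade gains 63 net, giving 3693 at 20 GB.
The spare 2 GB is too small for any remaining service, and no exchange beats 3693.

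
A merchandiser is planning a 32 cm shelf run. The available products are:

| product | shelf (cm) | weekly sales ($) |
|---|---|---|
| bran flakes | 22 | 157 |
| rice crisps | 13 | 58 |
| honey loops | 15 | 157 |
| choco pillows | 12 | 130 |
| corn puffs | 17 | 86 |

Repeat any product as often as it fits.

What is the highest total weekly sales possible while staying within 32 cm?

314

The ratio heuristic lands on 2×choco pillows (260) but leaves 8 cm idle.
Replace 2×choco pillows with 2×honey loops: the trade gains 54 net, giving 314 at 30 cm.
The spare 2 cm is too small for any remaining product, and no exchange beats 314.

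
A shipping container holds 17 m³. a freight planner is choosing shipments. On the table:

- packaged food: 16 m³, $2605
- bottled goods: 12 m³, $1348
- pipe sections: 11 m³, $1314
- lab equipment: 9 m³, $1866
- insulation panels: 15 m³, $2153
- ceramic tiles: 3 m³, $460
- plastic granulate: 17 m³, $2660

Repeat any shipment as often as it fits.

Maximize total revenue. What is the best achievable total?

Taking lab equipment + 2×ceramic tiles: 15 m³ used, 2786 in revenue.
Every other selection either busts 17 m³ or fails to beat 2786.

2786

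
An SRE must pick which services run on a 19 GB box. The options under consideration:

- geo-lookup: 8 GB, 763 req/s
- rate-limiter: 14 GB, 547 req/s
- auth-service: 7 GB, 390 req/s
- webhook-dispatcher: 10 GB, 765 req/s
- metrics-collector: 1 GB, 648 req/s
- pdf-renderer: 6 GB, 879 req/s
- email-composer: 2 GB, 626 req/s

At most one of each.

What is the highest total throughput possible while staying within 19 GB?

2918

The ratio heuristic lands on geo-lookup + metrics-collector + pdf-renderer + email-composer (2916) but leaves 2 GB idle.
Replace geo-lookup with webhook-dispatcher: the trade gains 2 net, giving 2918 at 19 GB.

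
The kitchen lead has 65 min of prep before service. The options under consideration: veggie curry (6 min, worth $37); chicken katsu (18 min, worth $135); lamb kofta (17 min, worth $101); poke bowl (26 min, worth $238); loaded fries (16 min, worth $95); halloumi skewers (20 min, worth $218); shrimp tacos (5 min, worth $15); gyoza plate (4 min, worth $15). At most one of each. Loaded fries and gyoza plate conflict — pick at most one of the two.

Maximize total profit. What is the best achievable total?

The ratio ordering already packs tightly: chicken katsu + poke bowl + halloumi skewers, 64 min, 591.
Runner-up lamb kofta + poke bowl + halloumi skewers tops out at 557.

591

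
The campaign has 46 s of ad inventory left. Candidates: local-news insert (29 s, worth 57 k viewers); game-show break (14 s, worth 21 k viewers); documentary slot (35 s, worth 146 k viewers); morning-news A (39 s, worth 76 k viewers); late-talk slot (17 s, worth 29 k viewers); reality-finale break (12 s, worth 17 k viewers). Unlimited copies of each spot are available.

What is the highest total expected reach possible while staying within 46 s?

146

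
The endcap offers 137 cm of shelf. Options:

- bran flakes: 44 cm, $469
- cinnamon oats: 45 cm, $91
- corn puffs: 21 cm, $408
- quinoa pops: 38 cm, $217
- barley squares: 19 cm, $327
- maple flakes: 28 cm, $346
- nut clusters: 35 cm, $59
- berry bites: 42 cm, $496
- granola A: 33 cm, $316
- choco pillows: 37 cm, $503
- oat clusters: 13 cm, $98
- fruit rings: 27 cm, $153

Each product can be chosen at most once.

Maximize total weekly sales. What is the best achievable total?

1832

Taking the top-ratio products first gives corn puffs + barley squares + maple flakes + choco pillows + oat clusters for 1682 (118 cm).
Dropping maple flakes frees 28 cm; slotting in berry bites (42 cm) lifts the total to 1832 at 132 cm.
Runner-up bran flakes + corn puffs + barley squares + choco pillows + oat clusters tops out at 1805.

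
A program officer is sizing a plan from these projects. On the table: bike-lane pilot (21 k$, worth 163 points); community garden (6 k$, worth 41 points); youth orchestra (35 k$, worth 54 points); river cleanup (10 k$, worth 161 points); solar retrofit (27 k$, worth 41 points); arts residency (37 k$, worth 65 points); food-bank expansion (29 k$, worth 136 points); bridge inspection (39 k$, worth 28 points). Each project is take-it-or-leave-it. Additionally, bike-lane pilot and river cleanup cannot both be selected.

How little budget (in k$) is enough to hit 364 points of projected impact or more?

72

Look for the lowest-budget combination reaching 364.
community garden + river cleanup + solar retrofit + food-bank expansion reaches 379 using 72 k$.
Below 72 k$ the best achievable stays under 364.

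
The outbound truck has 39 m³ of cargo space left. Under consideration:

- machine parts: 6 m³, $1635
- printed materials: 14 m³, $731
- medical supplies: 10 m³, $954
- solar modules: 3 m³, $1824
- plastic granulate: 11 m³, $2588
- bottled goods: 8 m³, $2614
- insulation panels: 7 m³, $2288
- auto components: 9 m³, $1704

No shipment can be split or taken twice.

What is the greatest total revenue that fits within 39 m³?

A density-first pass picks machine parts + solar modules + plastic granulate + bottled goods + insulation panels — 10949 at 35 m³.
Replace machine parts with auto components: the trade gains 69 net, giving 11018 at 38 m³.
Next best is machine parts + solar modules + plastic granulate + bottled goods + insulation panels at 10949 (35 m³) — short by 69.

11018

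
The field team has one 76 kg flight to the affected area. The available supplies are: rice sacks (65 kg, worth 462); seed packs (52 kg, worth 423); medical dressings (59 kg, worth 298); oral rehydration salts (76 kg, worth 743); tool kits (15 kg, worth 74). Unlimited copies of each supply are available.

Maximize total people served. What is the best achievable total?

743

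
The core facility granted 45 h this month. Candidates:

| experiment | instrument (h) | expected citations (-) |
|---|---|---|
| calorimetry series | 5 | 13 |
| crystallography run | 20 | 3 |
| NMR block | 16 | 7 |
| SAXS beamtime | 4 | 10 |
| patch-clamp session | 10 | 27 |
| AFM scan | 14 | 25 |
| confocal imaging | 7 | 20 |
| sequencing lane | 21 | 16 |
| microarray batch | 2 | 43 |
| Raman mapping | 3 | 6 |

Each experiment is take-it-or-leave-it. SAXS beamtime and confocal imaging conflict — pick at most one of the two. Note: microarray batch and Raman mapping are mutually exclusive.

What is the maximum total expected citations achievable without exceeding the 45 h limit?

128

By expected citations per h: microarray batch 21.50, confocal imaging 2.86, patch-clamp session 2.70, calorimetry series 2.60 lead.
Taking calorimetry series + patch-clamp session + AFM scan + confocal imaging + microarray batch: 38 h used, 128 in expected citations.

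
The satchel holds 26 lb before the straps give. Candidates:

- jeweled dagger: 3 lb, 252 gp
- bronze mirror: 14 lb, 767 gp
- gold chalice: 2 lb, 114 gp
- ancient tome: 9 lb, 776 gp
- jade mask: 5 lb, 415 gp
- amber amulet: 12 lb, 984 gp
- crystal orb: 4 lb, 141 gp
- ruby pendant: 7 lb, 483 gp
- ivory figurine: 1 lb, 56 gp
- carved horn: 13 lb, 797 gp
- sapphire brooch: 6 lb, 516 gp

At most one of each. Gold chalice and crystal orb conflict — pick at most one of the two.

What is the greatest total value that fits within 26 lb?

2175

Greedy by ratio would take jeweled dagger + gold chalice + ancient tome + jade mask + ivory figurine + sapphire brooch: 26 lb used, total 2129.
Reworking the packing: ancient tome + jade mask + amber amulet uses 26 lb and improves the total to 2175.
The closest alternative, jeweled dagger + jade mask + amber amulet + sapphire brooch, reaches only 2167.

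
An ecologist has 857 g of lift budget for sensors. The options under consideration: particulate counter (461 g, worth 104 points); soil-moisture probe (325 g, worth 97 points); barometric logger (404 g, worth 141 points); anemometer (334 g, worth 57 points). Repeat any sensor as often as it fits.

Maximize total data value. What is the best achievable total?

282

Ranking by ratio (data value/g): barometric logger 0.35, soil-moisture probe 0.30, particulate counter 0.23, anemometer 0.17.
Taking 2×barometric logger: 808 g used, 282 in data value.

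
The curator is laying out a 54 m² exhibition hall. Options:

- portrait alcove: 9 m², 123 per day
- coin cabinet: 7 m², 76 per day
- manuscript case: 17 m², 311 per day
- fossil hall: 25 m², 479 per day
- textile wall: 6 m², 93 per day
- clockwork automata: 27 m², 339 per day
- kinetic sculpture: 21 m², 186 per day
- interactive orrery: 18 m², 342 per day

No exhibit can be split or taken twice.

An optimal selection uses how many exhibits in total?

Best achievable expected visitors is 944.
portrait alcove + fossil hall + interactive orrery hits 944 at 52 m².
Every optimal selection uses 3 exhibits.

3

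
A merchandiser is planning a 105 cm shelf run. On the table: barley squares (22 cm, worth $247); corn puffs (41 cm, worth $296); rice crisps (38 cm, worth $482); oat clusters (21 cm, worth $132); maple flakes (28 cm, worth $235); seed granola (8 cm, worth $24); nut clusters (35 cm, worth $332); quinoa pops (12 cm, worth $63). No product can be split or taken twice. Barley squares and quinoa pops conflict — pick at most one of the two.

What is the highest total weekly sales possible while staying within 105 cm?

1085

Barley squares + rice crisps + seed granola + nut clusters uses 103 of the 105 cm and totals 1085.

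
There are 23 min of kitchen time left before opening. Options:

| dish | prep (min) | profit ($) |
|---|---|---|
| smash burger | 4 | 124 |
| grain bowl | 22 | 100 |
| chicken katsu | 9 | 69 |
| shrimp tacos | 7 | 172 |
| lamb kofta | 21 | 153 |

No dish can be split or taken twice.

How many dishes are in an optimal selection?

Optimal total is 365.
One optimal bundle: smash burger + chicken katsu + shrimp tacos (20 min).
Every optimal selection uses 3 dishes.

3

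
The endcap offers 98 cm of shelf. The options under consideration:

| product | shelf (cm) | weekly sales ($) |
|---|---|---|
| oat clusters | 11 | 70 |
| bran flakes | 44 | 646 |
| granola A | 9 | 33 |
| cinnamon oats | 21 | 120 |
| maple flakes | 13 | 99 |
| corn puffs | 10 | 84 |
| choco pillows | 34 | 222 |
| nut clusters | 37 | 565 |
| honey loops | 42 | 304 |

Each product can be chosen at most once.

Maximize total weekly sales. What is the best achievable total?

1310

Density check — nut clusters 15.27, bran flakes 14.68, corn puffs 8.40 are the best per cm.
Filling by ratio: bran flakes + corn puffs + nut clusters for 1295, with 7 cm left unused.
The 10 cm tied up in corn puffs is better spent on maple flakes — total rises to 1310 (94 cm).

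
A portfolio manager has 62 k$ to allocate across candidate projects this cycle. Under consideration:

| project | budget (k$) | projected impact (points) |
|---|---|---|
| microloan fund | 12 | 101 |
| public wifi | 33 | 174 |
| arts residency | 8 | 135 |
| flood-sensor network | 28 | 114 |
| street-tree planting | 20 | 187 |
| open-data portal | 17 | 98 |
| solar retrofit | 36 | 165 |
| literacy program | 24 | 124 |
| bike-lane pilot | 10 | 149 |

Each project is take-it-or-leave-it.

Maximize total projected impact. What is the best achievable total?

595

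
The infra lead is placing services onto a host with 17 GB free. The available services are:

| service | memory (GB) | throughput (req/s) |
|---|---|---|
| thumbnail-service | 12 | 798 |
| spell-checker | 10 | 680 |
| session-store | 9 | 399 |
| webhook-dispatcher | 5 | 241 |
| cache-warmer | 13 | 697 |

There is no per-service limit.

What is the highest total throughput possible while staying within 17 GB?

1039

A density-first pass picks spell-checker + webhook-dispatcher — 921 at 15 GB.
Dropping spell-checker frees 10 GB; slotting in thumbnail-service (12 GB) lifts the total to 1039 at 17 GB.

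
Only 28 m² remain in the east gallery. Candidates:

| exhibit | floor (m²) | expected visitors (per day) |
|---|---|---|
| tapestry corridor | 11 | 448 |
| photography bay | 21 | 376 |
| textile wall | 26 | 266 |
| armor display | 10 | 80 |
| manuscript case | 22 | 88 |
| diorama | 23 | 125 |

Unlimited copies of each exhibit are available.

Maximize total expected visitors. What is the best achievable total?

Ranking by ratio (expected visitors/m²): tapestry corridor 40.73, photography bay 17.90, textile wall 10.23.
Best packing: 2×tapestry corridor — 22 m², 896 total.
The spare 6 m² is too small for any remaining exhibit, and no exchange beats 896.

896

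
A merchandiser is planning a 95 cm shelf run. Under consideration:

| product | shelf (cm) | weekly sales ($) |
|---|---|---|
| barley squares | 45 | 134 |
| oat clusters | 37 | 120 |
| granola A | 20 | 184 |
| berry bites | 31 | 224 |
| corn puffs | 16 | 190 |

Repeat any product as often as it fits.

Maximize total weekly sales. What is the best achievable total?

984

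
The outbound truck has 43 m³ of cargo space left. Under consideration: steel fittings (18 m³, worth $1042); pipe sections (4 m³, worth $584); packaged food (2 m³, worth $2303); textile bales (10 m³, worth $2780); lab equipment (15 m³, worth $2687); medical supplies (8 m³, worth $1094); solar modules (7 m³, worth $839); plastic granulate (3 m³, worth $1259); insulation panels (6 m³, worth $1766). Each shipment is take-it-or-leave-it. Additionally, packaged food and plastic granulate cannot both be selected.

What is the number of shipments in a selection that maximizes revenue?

Optimal total is 10630.
For example packaged food + textile bales + lab equipment + medical supplies + insulation panels achieves it, using 41 m³.
Every optimal selection uses 5 shipments.

5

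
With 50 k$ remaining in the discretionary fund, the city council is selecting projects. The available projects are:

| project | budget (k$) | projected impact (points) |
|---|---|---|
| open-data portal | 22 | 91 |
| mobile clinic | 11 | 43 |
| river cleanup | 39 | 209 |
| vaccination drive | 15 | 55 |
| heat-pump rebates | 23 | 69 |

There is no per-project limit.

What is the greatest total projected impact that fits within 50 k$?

Ranking by ratio (projected impact/k$): river cleanup 5.36, open-data portal 4.14, mobile clinic 3.91.
Taking mobile clinic + river cleanup: 50 k$ used, 252 in projected impact.
Nothing else within 50 k$ beats 252.

252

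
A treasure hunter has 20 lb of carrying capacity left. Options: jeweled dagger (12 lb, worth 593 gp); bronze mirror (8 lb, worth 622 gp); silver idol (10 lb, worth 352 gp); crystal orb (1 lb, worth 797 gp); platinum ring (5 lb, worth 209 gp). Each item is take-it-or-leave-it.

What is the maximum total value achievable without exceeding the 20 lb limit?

1771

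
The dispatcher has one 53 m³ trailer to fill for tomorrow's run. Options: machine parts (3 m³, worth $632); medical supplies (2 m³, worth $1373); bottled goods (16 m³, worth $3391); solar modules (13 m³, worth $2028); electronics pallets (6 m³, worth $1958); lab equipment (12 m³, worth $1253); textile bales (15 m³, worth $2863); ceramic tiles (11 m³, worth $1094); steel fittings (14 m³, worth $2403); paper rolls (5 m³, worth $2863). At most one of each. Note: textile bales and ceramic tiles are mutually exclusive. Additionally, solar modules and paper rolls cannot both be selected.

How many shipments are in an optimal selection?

6

Best achievable revenue is 13080.
machine parts + medical supplies + bottled goods + electronics pallets + textile bales + paper rolls hits 13080 at 47 m³.
All optima have 6 shipments.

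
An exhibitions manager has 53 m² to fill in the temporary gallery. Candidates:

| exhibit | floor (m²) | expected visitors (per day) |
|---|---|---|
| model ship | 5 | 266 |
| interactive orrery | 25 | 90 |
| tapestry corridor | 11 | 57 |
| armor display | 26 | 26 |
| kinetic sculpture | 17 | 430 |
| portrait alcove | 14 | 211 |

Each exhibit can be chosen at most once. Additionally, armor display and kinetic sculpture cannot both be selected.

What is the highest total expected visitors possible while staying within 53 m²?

964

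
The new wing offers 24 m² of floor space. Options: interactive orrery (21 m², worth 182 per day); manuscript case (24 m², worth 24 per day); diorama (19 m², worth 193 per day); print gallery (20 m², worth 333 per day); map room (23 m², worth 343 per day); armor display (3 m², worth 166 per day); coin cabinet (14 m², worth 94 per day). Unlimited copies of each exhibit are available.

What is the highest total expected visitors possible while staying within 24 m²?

1328

Ranking by ratio (expected visitors/m²): armor display 55.33, print gallery 16.65, map room 14.91.
Taking 8×armor display: 24 m² used, 1328 in expected visitors.
Nothing else within 24 m² beats 1328.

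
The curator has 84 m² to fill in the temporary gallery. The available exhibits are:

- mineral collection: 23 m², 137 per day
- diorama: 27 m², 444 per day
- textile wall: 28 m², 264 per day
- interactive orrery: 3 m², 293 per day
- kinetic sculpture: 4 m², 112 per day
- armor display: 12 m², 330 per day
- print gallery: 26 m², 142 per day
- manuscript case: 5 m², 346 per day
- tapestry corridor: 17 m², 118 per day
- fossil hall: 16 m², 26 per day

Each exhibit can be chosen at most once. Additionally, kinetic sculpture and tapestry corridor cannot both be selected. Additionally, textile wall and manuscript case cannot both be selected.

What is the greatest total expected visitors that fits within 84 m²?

1667

By expected visitors per m²: interactive orrery 97.67, manuscript case 69.20, kinetic sculpture 28.00 lead.
Taking diorama + interactive orrery + kinetic sculpture + armor display + print gallery + manuscript case: 77 m² used, 1667 in expected visitors.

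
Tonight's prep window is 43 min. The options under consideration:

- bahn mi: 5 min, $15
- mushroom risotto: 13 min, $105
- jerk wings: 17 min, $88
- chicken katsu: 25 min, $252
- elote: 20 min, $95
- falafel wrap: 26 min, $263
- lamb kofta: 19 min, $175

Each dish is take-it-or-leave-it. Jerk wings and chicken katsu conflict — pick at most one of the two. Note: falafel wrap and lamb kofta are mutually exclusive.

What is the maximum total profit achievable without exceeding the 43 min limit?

372

A density-first pass picks mushroom risotto + falafel wrap — 368 at 39 min.
Replace falafel wrap with bahn mi + chicken katsu: the trade gains 4 net, giving 372 at 43 min.
Every other selection either busts 43 min or breaks a pairing rule or fails to beat 372.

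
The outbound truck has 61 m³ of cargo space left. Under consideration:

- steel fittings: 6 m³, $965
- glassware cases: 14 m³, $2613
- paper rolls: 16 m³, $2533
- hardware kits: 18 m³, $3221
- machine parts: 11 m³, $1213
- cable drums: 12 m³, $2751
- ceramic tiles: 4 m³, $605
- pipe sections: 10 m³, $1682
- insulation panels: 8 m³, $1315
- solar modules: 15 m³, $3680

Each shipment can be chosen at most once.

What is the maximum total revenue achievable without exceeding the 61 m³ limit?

Taking the top-ratio shipments first gives glassware cases + hardware kits + cable drums + solar modules for 12265 (59 m³).
The 14 m³ tied up in glassware cases is better spent on steel fittings + pipe sections — total rises to 12299 (61 m³).
That's the maximum — no swap from here does better than 12299.

12299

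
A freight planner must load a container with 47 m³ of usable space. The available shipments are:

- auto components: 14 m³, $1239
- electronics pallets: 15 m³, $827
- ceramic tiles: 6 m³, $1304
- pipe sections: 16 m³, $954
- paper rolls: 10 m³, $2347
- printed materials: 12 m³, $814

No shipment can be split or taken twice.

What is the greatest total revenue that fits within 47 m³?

By revenue per m³: paper rolls 234.70, ceramic tiles 217.33, auto components 88.50, printed materials 67.83 lead.
A density-first pass picks auto components + ceramic tiles + paper rolls + printed materials — 5704 at 42 m³.
Replace printed materials with pipe sections: the trade gains 140 net, giving 5844 at 46 m³.
Next best is auto components + electronics pallets + ceramic tiles + paper rolls at 5717 (45 m³) — short by 127.

5844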